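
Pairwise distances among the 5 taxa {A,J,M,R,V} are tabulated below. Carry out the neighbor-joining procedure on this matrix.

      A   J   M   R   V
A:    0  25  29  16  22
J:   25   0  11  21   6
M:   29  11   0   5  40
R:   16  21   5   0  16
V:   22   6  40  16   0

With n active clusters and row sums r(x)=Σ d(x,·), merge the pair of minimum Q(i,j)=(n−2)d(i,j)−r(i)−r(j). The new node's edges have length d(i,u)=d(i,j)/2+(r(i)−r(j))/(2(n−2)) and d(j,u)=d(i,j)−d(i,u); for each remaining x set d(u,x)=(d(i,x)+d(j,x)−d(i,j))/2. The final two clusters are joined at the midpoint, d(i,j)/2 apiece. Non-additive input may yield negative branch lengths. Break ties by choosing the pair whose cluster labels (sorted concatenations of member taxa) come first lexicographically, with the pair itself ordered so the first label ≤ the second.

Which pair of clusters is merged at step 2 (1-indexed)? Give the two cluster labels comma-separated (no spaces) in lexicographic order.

iteration 1: select J,V (d=6, Q=-129); attach at lengths (-1/2, 13/2); label the merged cluster JV
  updated: d(A,JV)=41/2, d(JV,M)=45/2, d(JV,R)=31/2
iteration 2: select A,JV (d=41/2, Q=-83); attach at lengths (12, 17/2); label the merged cluster AJV
  updated: d(AJV,M)=31/2, d(AJV,R)=11/2
iteration 3: select AJV,M (d=31/2, Q=-26); attach at lengths (8, 15/2); label the merged cluster AJMV
  updated: d(AJMV,R)=-5/2
iteration 4: select AJMV,R (d=-5/2); attach at lengths (-5/4, -5/4); label the merged cluster AJMRV
final tree: (((A:12,(J:-1/2,V:13/2):17/2):8,M:15/2):-5/4,R:-5/4)
total length: 79/2

A,JV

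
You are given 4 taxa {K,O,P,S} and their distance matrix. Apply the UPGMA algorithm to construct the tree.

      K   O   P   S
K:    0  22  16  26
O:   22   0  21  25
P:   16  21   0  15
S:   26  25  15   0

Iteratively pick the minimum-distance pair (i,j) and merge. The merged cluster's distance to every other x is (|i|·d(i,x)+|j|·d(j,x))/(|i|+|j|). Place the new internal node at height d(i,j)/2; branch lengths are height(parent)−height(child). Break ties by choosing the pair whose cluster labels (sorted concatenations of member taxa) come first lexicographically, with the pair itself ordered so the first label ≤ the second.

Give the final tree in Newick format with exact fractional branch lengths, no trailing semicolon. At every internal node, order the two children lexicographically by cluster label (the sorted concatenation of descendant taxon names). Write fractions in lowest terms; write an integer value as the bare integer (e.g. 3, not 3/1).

((K:21/2,(P:15/2,S:15/2):3):5/6,O:34/3)

step 1: merge (P,S) at d=15; branch lengths P→15/2, S→15/2; new cluster PS
  updated: d(K,PS)=21, d(O,PS)=23
step 2: merge (K,PS) at d=21; branch lengths K→21/2, PS→3; new cluster KPS
  updated: d(KPS,O)=68/3
step 3: merge (KPS,O) at d=68/3; branch lengths KPS→5/6, O→34/3; new cluster KOPS
final tree: ((K:21/2,(P:15/2,S:15/2):3):5/6,O:34/3)
total length: 122/3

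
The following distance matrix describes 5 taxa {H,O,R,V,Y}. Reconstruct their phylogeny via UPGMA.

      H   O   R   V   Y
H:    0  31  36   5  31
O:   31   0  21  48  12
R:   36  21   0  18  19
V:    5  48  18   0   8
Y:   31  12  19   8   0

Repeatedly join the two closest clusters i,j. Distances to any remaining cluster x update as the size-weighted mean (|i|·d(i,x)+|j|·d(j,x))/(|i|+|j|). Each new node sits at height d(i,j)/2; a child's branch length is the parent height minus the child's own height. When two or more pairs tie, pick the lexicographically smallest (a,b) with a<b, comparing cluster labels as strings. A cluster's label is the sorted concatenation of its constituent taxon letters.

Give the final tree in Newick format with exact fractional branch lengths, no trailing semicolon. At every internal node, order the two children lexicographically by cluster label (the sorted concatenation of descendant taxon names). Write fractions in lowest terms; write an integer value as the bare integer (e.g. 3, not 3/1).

iteration 1: select H,V (d=5); attach at lengths (5/2, 5/2); label the merged cluster HV
  updated: d(HV,O)=79/2, d(HV,R)=27, d(HV,Y)=39/2
iteration 2: select O,Y (d=12); attach at lengths (6, 6); label the merged cluster OY
  updated: d(HV,OY)=59/2, d(OY,R)=20
iteration 3: select OY,R (d=20); attach at lengths (4, 10); label the merged cluster ORY
  updated: d(HV,ORY)=86/3
iteration 4: select HV,ORY (d=86/3); attach at lengths (71/6, 13/3); label the merged cluster HORVY
final tree: ((H:5/2,V:5/2):71/6,((O:6,Y:6):4,R:10):13/3)
total length: 283/6

((H:5/2,V:5/2):71/6,((O:6,Y:6):4,R:10):13/3)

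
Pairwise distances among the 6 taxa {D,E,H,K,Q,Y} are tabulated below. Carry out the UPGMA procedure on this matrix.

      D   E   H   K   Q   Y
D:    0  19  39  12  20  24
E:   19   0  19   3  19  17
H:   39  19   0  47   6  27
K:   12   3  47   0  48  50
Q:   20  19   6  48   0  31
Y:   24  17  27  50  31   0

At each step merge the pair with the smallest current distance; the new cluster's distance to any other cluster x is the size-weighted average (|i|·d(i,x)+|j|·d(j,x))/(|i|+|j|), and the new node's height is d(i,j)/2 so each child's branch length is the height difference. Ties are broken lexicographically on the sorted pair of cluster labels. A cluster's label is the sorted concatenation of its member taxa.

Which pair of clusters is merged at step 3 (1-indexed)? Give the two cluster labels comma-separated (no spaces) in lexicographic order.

D,EK

iteration 1: select E,K (d=3); attach at lengths (3/2, 3/2); label the merged cluster EK
  updated: d(D,EK)=31/2, d(EK,H)=33, d(EK,Q)=67/2, d(EK,Y)=67/2
iteration 2: select H,Q (d=6); attach at lengths (3, 3); label the merged cluster HQ
  updated: d(D,HQ)=59/2, d(EK,HQ)=133/4, d(HQ,Y)=29
iteration 3: select D,EK (d=31/2); attach at lengths (31/4, 25/4); label the merged cluster DEK
  updated: d(DEK,HQ)=32, d(DEK,Y)=91/3
iteration 4: select HQ,Y (d=29); attach at lengths (23/2, 29/2); label the merged cluster HQY
  updated: d(DEK,HQY)=283/9
iteration 5: select DEK,HQY (d=283/9); attach at lengths (287/36, 11/9); label the merged cluster DEHKQY
final tree: ((D:31/4,(E:3/2,K:3/2):25/4):287/36,((H:3,Q:3):23/2,Y:29/2):11/9)
total length: 2095/36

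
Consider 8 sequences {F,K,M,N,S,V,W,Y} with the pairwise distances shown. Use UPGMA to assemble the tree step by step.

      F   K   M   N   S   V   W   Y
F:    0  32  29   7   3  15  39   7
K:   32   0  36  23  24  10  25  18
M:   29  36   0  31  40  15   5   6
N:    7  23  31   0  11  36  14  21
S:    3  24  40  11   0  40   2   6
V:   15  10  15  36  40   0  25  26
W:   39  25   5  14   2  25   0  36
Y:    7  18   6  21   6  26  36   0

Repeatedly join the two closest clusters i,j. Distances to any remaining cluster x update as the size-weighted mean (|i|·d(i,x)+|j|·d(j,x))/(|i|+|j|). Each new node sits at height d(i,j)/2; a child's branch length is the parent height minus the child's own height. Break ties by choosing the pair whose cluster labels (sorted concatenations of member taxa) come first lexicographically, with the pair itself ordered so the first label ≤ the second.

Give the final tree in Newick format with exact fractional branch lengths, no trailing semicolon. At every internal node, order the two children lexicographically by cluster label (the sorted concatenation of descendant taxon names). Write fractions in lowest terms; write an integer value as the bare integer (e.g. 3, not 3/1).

1. join S+W (d=2) ⇒ SW; edges |S|=1, |W|=1
  updated: d(F,SW)=21, d(K,SW)=49/2, d(M,SW)=45/2, d(N,SW)=25/2, d(SW,V)=65/2, d(SW,Y)=21
2. join M+Y (d=6) ⇒ MY; edges |M|=3, |Y|=3
  updated: d(F,MY)=18, d(K,MY)=27, d(MY,N)=26, d(MY,SW)=87/4, d(MY,V)=41/2
3. join F+N (d=7) ⇒ FN; edges |F|=7/2, |N|=7/2
  updated: d(FN,K)=55/2, d(FN,MY)=22, d(FN,SW)=67/4, d(FN,V)=51/2
4. join K+V (d=10) ⇒ KV; edges |K|=5, |V|=5
  updated: d(FN,KV)=53/2, d(KV,MY)=95/4, d(KV,SW)=57/2
5. join FN+SW (d=67/4) ⇒ FNSW; edges |FN|=39/8, |SW|=59/8
  updated: d(FNSW,KV)=55/2, d(FNSW,MY)=175/8
6. join FNSW+MY (d=175/8) ⇒ FMNSWY; edges |FNSW|=41/16, |MY|=127/16
  updated: d(FMNSWY,KV)=105/4
7. join FMNSWY+KV (d=105/4) ⇒ FKMNSVWY; edges |FMNSWY|=35/16, |KV|=65/8
final tree: ((((F:7/2,N:7/2):39/8,(S:1,W:1):59/8):41/16,(M:3,Y:3):127/16):35/16,(K:5,V:5):65/8)
total length: 929/16

((((F:7/2,N:7/2):39/8,(S:1,W:1):59/8):41/16,(M:3,Y:3):127/16):35/16,(K:5,V:5):65/8)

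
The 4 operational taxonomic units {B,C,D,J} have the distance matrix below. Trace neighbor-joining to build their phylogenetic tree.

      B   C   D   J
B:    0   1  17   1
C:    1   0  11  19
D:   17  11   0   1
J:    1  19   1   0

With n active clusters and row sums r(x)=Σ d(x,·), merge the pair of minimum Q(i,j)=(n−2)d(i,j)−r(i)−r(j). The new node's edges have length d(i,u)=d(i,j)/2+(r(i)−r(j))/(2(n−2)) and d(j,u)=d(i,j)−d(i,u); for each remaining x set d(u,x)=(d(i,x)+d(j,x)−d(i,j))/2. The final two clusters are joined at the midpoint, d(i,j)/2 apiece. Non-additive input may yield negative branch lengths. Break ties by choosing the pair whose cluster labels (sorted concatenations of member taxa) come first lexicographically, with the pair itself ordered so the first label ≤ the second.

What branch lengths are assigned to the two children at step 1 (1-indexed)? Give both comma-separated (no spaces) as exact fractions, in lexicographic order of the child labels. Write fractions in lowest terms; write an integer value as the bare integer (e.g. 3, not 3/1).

step 1: merge (B,C) at d=1, Q=-48; branch lengths B→-5/2, C→7/2; new cluster BC
  updated: d(BC,D)=27/2, d(BC,J)=19/2
step 2: merge (BC,D) at d=27/2, Q=-24; branch lengths BC→11, D→5/2; new cluster BCD
  updated: d(BCD,J)=-3/2
step 3: merge (BCD,J) at d=-3/2; branch lengths BCD→-3/4, J→-3/4; new cluster BCDJ
final tree: (((B:-5/2,C:7/2):11,D:5/2):-3/4,J:-3/4)
total length: 13

-5/2,7/2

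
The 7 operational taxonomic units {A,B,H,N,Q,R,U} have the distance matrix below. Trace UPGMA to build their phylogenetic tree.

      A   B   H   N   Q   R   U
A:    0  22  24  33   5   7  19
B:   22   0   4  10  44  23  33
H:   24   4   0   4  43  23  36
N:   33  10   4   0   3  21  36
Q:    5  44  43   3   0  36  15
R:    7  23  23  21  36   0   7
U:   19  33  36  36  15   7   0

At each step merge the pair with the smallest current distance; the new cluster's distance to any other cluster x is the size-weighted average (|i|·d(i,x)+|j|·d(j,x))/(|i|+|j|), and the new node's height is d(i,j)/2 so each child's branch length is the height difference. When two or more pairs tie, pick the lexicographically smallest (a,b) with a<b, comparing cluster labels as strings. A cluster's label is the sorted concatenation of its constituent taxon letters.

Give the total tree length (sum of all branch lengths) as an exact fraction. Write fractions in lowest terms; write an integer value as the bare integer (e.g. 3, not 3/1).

iteration 1: select N,Q (d=3); attach at lengths (3/2, 3/2); label the merged cluster NQ
  updated: d(A,NQ)=19, d(B,NQ)=27, d(H,NQ)=47/2, d(NQ,R)=57/2, d(NQ,U)=51/2
iteration 2: select B,H (d=4); attach at lengths (2, 2); label the merged cluster BH
  updated: d(A,BH)=23, d(BH,NQ)=101/4, d(BH,R)=23, d(BH,U)=69/2
iteration 3: select A,R (d=7); attach at lengths (7/2, 7/2); label the merged cluster AR
  updated: d(AR,BH)=23, d(AR,NQ)=95/4, d(AR,U)=13
iteration 4: select AR,U (d=13); attach at lengths (3, 13/2); label the merged cluster ARU
  updated: d(ARU,BH)=161/6, d(ARU,NQ)=73/3
iteration 5: select ARU,NQ (d=73/3); attach at lengths (17/3, 32/3); label the merged cluster ANQRU
  updated: d(ANQRU,BH)=131/5
iteration 6: select ANQRU,BH (d=131/5); attach at lengths (14/15, 111/10); label the merged cluster ABHNQRU
final tree: ((((A:7/2,R:7/2):3,U:13/2):17/3,(N:3/2,Q:3/2):32/3):14/15,(B:2,H:2):111/10)
total length: 778/15

778/15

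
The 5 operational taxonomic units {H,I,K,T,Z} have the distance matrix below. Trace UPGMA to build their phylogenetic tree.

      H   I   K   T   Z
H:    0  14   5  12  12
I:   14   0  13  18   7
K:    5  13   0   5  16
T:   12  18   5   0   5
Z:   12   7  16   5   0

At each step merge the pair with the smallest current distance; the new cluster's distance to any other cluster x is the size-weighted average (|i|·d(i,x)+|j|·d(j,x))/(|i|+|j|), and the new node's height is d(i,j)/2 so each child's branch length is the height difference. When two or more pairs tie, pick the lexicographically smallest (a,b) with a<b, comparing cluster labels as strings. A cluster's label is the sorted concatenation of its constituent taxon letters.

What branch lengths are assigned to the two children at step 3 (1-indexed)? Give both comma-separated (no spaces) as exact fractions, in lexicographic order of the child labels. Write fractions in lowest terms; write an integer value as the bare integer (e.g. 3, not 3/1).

25/8,25/8

iteration 1: select H,K (d=5); attach at lengths (5/2, 5/2); label the merged cluster HK
  updated: d(HK,I)=27/2, d(HK,T)=17/2, d(HK,Z)=14
iteration 2: select T,Z (d=5); attach at lengths (5/2, 5/2); label the merged cluster TZ
  updated: d(HK,TZ)=45/4, d(I,TZ)=25/2
iteration 3: select HK,TZ (d=45/4); attach at lengths (25/8, 25/8); label the merged cluster HKTZ
  updated: d(HKTZ,I)=13
iteration 4: select HKTZ,I (d=13); attach at lengths (7/8, 13/2); label the merged cluster HIKTZ
final tree: (((H:5/2,K:5/2):25/8,(T:5/2,Z:5/2):25/8):7/8,I:13/2)
total length: 189/8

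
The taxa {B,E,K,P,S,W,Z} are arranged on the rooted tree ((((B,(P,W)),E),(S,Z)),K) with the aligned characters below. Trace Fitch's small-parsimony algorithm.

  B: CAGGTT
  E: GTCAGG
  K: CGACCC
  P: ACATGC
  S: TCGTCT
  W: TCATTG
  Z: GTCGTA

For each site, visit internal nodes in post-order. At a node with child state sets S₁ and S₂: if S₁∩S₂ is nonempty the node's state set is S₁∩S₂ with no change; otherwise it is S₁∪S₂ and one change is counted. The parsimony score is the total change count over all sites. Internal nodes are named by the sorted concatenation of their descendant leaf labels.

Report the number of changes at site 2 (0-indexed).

4

PW@0: {A} ∪ {T} = {A,T} (union, +1)
BPW@0: {C} ∪ {A,T} = {A,C,T} (union, +1)
BEPW@0: {A,C,T} ∪ {G} = {A,C,G,T} (union, +1)
SZ@0: {T} ∪ {G} = {G,T} (union, +1)
BEPSWZ@0: {A,C,G,T} ∩ {G,T} = {G,T} (intersection, +0)
BEKPSWZ@0: {G,T} ∪ {C} = {C,G,T} (union, +1)
PW@1: {C} ∩ {C} = {C} (intersection, +0)
BPW@1: {A} ∪ {C} = {A,C} (union, +1)
BEPW@1: {A,C} ∪ {T} = {A,C,T} (union, +1)
SZ@1: {C} ∪ {T} = {C,T} (union, +1)
BEPSWZ@1: {A,C,T} ∩ {C,T} = {C,T} (intersection, +0)
BEKPSWZ@1: {C,T} ∪ {G} = {C,G,T} (union, +1)
PW@2: {A} ∩ {A} = {A} (intersection, +0)
BPW@2: {G} ∪ {A} = {A,G} (union, +1)
BEPW@2: {A,G} ∪ {C} = {A,C,G} (union, +1)
SZ@2: {G} ∪ {C} = {C,G} (union, +1)
BEPSWZ@2: {A,C,G} ∩ {C,G} = {C,G} (intersection, +0)
BEKPSWZ@2: {C,G} ∪ {A} = {A,C,G} (union, +1)
PW@3: {T} ∩ {T} = {T} (intersection, +0)
BPW@3: {G} ∪ {T} = {G,T} (union, +1)
BEPW@3: {G,T} ∪ {A} = {A,G,T} (union, +1)
SZ@3: {T} ∪ {G} = {G,T} (union, +1)
BEPSWZ@3: {A,G,T} ∩ {G,T} = {G,T} (intersection, +0)
BEKPSWZ@3: {G,T} ∪ {C} = {C,G,T} (union, +1)
PW@4: {G} ∪ {T} = {G,T} (union, +1)
BPW@4: {T} ∩ {G,T} = {T} (intersection, +0)
BEPW@4: {T} ∪ {G} = {G,T} (union, +1)
SZ@4: {C} ∪ {T} = {C,T} (union, +1)
BEPSWZ@4: {G,T} ∩ {C,T} = {T} (intersection, +0)
BEKPSWZ@4: {T} ∪ {C} = {C,T} (union, +1)
PW@5: {C} ∪ {G} = {C,G} (union, +1)
BPW@5: {T} ∪ {C,G} = {C,G,T} (union, +1)
BEPW@5: {C,G,T} ∩ {G} = {G} (intersection, +0)
SZ@5: {T} ∪ {A} = {A,T} (union, +1)
BEPSWZ@5: {G} ∪ {A,T} = {A,G,T} (union, +1)
BEKPSWZ@5: {A,G,T} ∪ {C} = {A,C,G,T} (union, +1)
per-site changes: [5, 4, 4, 4, 4, 5]; total = 26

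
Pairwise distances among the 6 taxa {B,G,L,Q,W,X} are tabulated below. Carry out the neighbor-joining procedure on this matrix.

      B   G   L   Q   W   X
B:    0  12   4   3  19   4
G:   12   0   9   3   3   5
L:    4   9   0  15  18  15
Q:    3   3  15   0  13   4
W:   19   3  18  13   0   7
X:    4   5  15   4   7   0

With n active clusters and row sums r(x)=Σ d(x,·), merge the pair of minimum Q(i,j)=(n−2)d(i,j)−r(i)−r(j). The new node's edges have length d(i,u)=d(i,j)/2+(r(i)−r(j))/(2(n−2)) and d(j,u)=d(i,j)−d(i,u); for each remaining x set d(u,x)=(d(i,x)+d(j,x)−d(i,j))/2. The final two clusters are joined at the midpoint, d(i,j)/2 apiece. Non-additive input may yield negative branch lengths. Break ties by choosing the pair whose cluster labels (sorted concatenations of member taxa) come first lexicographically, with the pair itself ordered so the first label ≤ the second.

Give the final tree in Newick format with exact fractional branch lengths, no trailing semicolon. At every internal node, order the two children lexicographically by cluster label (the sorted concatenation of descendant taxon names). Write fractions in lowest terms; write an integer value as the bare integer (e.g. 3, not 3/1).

((((B:-3/8,L:35/8):11/2,Q:3/2):3/2,(G:-11/6,W:29/6):15/4):3/8,X:3/8)

iteration 1: select B,L (d=4, Q=-87); attach at lengths (-3/8, 35/8); label the merged cluster BL
  updated: d(BL,G)=17/2, d(BL,Q)=7, d(BL,W)=33/2, d(BL,X)=15/2
iteration 2: select G,W (d=3, Q=-50); attach at lengths (-11/6, 29/6); label the merged cluster GW
  updated: d(BL,GW)=11, d(GW,Q)=13/2, d(GW,X)=9/2
iteration 3: select BL,Q (d=7, Q=-29); attach at lengths (11/2, 3/2); label the merged cluster BLQ
  updated: d(BLQ,GW)=21/4, d(BLQ,X)=9/4
iteration 4: select BLQ,GW (d=21/4, Q=-12); attach at lengths (3/2, 15/4); label the merged cluster BGLQW
  updated: d(BGLQW,X)=3/4
iteration 5: select BGLQW,X (d=3/4); attach at lengths (3/8, 3/8); label the merged cluster BGLQWX
final tree: ((((B:-3/8,L:35/8):11/2,Q:3/2):3/2,(G:-11/6,W:29/6):15/4):3/8,X:3/8)
total length: 20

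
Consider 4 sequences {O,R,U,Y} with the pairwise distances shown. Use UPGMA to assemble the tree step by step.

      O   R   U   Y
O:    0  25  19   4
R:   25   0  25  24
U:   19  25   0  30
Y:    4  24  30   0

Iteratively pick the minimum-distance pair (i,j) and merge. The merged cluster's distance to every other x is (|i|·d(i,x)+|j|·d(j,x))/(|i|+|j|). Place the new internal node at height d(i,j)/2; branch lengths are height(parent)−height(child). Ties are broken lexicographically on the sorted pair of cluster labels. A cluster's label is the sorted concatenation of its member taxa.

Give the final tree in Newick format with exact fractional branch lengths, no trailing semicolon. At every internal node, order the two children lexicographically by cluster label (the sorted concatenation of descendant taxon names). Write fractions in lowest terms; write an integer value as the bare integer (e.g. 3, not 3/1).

1. join O+Y (d=4) ⇒ OY; edges |O|=2, |Y|=2
  updated: d(OY,R)=49/2, d(OY,U)=49/2
2. join OY+R (d=49/2) ⇒ ORY; edges |OY|=41/4, |R|=49/4
  updated: d(ORY,U)=74/3
3. join ORY+U (d=74/3) ⇒ ORUY; edges |ORY|=1/12, |U|=37/3
final tree: (((O:2,Y:2):41/4,R:49/4):1/12,U:37/3)
total length: 467/12

(((O:2,Y:2):41/4,R:49/4):1/12,U:37/3)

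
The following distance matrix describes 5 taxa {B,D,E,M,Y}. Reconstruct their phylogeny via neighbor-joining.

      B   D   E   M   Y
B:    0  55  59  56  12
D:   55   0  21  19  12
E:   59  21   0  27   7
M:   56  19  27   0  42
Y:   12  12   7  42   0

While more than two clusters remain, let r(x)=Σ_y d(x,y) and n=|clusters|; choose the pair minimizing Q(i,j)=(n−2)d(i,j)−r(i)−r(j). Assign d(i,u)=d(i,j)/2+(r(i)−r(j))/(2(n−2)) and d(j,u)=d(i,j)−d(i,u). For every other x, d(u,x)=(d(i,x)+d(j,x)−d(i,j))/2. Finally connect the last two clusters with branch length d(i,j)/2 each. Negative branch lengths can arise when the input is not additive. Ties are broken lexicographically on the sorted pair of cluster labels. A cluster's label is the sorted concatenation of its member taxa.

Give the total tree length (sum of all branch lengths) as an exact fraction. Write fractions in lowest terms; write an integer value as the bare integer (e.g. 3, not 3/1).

517/8

1. join B+Y (d=12, Q=-219) ⇒ BY; edges |B|=145/6, |Y|=-73/6
  updated: d(BY,D)=55/2, d(BY,E)=27, d(BY,M)=43
2. join BY+E (d=27, Q=-237/2) ⇒ BEY; edges |BY|=153/8, |E|=63/8
  updated: d(BEY,D)=43/4, d(BEY,M)=43/2
3. join BEY+D (d=43/4, Q=-205/4) ⇒ BDEY; edges |BEY|=53/8, |D|=33/8
  updated: d(BDEY,M)=119/8
4. join BDEY+M (d=119/8) ⇒ BDEMY; edges |BDEY|=119/16, |M|=119/16
final tree: ((((B:145/6,Y:-73/6):153/8,E:63/8):53/8,D:33/8):119/16,M:119/16)
total length: 517/8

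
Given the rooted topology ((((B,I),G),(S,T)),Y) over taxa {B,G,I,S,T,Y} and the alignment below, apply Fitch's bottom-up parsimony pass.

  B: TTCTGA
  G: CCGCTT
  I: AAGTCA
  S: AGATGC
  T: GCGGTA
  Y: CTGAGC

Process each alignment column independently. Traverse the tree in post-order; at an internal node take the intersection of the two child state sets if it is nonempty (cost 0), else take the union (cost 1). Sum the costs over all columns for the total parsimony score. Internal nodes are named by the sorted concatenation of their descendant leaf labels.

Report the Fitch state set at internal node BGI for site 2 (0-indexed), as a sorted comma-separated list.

G

site 0, node BI: B={T} ∪ I={A} → {A,T} (+1)
site 0, node BGI: BI={A,T} ∪ G={C} → {A,C,T} (+1)
site 0, node ST: S={A} ∪ T={G} → {A,G} (+1)
site 0, node BGIST: BGI={A,C,T} ∩ ST={A,G} → {A} (+0)
site 0, node BGISTY: BGIST={A} ∪ Y={C} → {A,C} (+1)
site 1, node BI: B={T} ∪ I={A} → {A,T} (+1)
site 1, node BGI: BI={A,T} ∪ G={C} → {A,C,T} (+1)
site 1, node ST: S={G} ∪ T={C} → {C,G} (+1)
site 1, node BGIST: BGI={A,C,T} ∩ ST={C,G} → {C} (+0)
site 1, node BGISTY: BGIST={C} ∪ Y={T} → {C,T} (+1)
site 2, node BI: B={C} ∪ I={G} → {C,G} (+1)
site 2, node BGI: BI={C,G} ∩ G={G} → {G} (+0)
site 2, node ST: S={A} ∪ T={G} → {A,G} (+1)
site 2, node BGIST: BGI={G} ∩ ST={A,G} → {G} (+0)
site 2, node BGISTY: BGIST={G} ∩ Y={G} → {G} (+0)
site 3, node BI: B={T} ∩ I={T} → {T} (+0)
site 3, node BGI: BI={T} ∪ G={C} → {C,T} (+1)
site 3, node ST: S={T} ∪ T={G} → {G,T} (+1)
site 3, node BGIST: BGI={C,T} ∩ ST={G,T} → {T} (+0)
site 3, node BGISTY: BGIST={T} ∪ Y={A} → {A,T} (+1)
site 4, node BI: B={G} ∪ I={C} → {C,G} (+1)
site 4, node BGI: BI={C,G} ∪ G={T} → {C,G,T} (+1)
site 4, node ST: S={G} ∪ T={T} → {G,T} (+1)
site 4, node BGIST: BGI={C,G,T} ∩ ST={G,T} → {G,T} (+0)
site 4, node BGISTY: BGIST={G,T} ∩ Y={G} → {G} (+0)
site 5, node BI: B={A} ∩ I={A} → {A} (+0)
site 5, node BGI: BI={A} ∪ G={T} → {A,T} (+1)
site 5, node ST: S={C} ∪ T={A} → {A,C} (+1)
site 5, node BGIST: BGI={A,T} ∩ ST={A,C} → {A} (+0)
site 5, node BGISTY: BGIST={A} ∪ Y={C} → {A,C} (+1)
per-site changes: [4, 4, 2, 3, 3, 3]; total = 19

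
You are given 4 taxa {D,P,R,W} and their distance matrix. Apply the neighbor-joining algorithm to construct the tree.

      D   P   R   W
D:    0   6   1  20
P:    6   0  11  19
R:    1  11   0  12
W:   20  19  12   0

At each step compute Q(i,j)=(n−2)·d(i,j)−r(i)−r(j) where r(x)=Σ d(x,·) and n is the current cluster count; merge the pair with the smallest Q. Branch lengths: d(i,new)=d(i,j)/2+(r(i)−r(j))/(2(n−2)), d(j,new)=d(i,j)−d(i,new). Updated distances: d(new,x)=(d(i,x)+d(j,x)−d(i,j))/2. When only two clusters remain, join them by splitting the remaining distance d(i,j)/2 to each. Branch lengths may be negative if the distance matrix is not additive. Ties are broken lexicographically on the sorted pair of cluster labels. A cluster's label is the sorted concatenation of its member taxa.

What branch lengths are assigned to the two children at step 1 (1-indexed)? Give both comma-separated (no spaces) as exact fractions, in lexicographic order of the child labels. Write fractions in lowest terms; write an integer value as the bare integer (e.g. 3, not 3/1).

3/4,21/4

step 1: merge (D,P) at d=6, Q=-51; branch lengths D→3/4, P→21/4; new cluster DP
  updated: d(DP,R)=3, d(DP,W)=33/2
step 2: merge (DP,R) at d=3, Q=-63/2; branch lengths DP→15/4, R→-3/4; new cluster DPR
  updated: d(DPR,W)=51/4
step 3: merge (DPR,W) at d=51/4; branch lengths DPR→51/8, W→51/8; new cluster DPRW
final tree: (((D:3/4,P:21/4):15/4,R:-3/4):51/8,W:51/8)
total length: 87/4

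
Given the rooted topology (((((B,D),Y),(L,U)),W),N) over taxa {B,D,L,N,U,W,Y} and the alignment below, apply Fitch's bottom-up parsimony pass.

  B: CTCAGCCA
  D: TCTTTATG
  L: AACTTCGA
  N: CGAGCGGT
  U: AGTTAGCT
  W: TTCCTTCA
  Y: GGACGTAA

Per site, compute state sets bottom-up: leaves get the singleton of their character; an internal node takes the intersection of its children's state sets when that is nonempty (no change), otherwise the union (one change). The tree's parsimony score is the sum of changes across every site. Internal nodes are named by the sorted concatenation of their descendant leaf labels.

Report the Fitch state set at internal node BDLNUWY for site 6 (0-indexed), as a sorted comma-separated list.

site 0, node BD: B={C} ∪ D={T} → {C,T} (+1)
site 0, node BDY: BD={C,T} ∪ Y={G} → {C,G,T} (+1)
site 0, node LU: L={A} ∩ U={A} → {A} (+0)
site 0, node BDLUY: BDY={C,G,T} ∪ LU={A} → {A,C,G,T} (+1)
site 0, node BDLUWY: BDLUY={A,C,G,T} ∩ W={T} → {T} (+0)
site 0, node BDLNUWY: BDLUWY={T} ∪ N={C} → {C,T} (+1)
site 1, node BD: B={T} ∪ D={C} → {C,T} (+1)
site 1, node BDY: BD={C,T} ∪ Y={G} → {C,G,T} (+1)
site 1, node LU: L={A} ∪ U={G} → {A,G} (+1)
site 1, node BDLUY: BDY={C,G,T} ∩ LU={A,G} → {G} (+0)
site 1, node BDLUWY: BDLUY={G} ∪ W={T} → {G,T} (+1)
site 1, node BDLNUWY: BDLUWY={G,T} ∩ N={G} → {G} (+0)
site 2, node BD: B={C} ∪ D={T} → {C,T} (+1)
site 2, node BDY: BD={C,T} ∪ Y={A} → {A,C,T} (+1)
site 2, node LU: L={C} ∪ U={T} → {C,T} (+1)
site 2, node BDLUY: BDY={A,C,T} ∩ LU={C,T} → {C,T} (+0)
site 2, node BDLUWY: BDLUY={C,T} ∩ W={C} → {C} (+0)
site 2, node BDLNUWY: BDLUWY={C} ∪ N={A} → {A,C} (+1)
site 3, node BD: B={A} ∪ D={T} → {A,T} (+1)
site 3, node BDY: BD={A,T} ∪ Y={C} → {A,C,T} (+1)
site 3, node LU: L={T} ∩ U={T} → {T} (+0)
site 3, node BDLUY: BDY={A,C,T} ∩ LU={T} → {T} (+0)
site 3, node BDLUWY: BDLUY={T} ∪ W={C} → {C,T} (+1)
site 3, node BDLNUWY: BDLUWY={C,T} ∪ N={G} → {C,G,T} (+1)
site 4, node BD: B={G} ∪ D={T} → {G,T} (+1)
site 4, node BDY: BD={G,T} ∩ Y={G} → {G} (+0)
site 4, node LU: L={T} ∪ U={A} → {A,T} (+1)
site 4, node BDLUY: BDY={G} ∪ LU={A,T} → {A,G,T} (+1)
site 4, node BDLUWY: BDLUY={A,G,T} ∩ W={T} → {T} (+0)
site 4, node BDLNUWY: BDLUWY={T} ∪ N={C} → {C,T} (+1)
site 5, node BD: B={C} ∪ D={A} → {A,C} (+1)
site 5, node BDY: BD={A,C} ∪ Y={T} → {A,C,T} (+1)
site 5, node LU: L={C} ∪ U={G} → {C,G} (+1)
site 5, node BDLUY: BDY={A,C,T} ∩ LU={C,G} → {C} (+0)
site 5, node BDLUWY: BDLUY={C} ∪ W={T} → {C,T} (+1)
site 5, node BDLNUWY: BDLUWY={C,T} ∪ N={G} → {C,G,T} (+1)
site 6, node BD: B={C} ∪ D={T} → {C,T} (+1)
site 6, node BDY: BD={C,T} ∪ Y={A} → {A,C,T} (+1)
site 6, node LU: L={G} ∪ U={C} → {C,G} (+1)
site 6, node BDLUY: BDY={A,C,T} ∩ LU={C,G} → {C} (+0)
site 6, node BDLUWY: BDLUY={C} ∩ W={C} → {C} (+0)
site 6, node BDLNUWY: BDLUWY={C} ∪ N={G} → {C,G} (+1)
site 7, node BD: B={A} ∪ D={G} → {A,G} (+1)
site 7, node BDY: BD={A,G} ∩ Y={A} → {A} (+0)
site 7, node LU: L={A} ∪ U={T} → {A,T} (+1)
site 7, node BDLUY: BDY={A} ∩ LU={A,T} → {A} (+0)
site 7, node BDLUWY: BDLUY={A} ∩ W={A} → {A} (+0)
site 7, node BDLNUWY: BDLUWY={A} ∪ N={T} → {A,T} (+1)
per-site changes: [4, 4, 4, 4, 4, 5, 4, 3]; total = 32

C,G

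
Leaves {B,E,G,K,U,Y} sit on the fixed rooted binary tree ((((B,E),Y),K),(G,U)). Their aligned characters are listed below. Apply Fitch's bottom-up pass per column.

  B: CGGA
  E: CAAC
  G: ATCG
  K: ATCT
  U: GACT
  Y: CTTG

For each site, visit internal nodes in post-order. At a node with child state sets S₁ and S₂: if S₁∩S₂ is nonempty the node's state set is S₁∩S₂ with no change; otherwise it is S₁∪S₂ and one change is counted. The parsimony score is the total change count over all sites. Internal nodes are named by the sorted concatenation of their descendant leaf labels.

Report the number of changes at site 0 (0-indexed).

BE@0: {C} ∩ {C} = {C} (intersection, +0)
BEY@0: {C} ∩ {C} = {C} (intersection, +0)
BEKY@0: {C} ∪ {A} = {A,C} (union, +1)
GU@0: {A} ∪ {G} = {A,G} (union, +1)
BEGKUY@0: {A,C} ∩ {A,G} = {A} (intersection, +0)
BE@1: {G} ∪ {A} = {A,G} (union, +1)
BEY@1: {A,G} ∪ {T} = {A,G,T} (union, +1)
BEKY@1: {A,G,T} ∩ {T} = {T} (intersection, +0)
GU@1: {T} ∪ {A} = {A,T} (union, +1)
BEGKUY@1: {T} ∩ {A,T} = {T} (intersection, +0)
BE@2: {G} ∪ {A} = {A,G} (union, +1)
BEY@2: {A,G} ∪ {T} = {A,G,T} (union, +1)
BEKY@2: {A,G,T} ∪ {C} = {A,C,G,T} (union, +1)
GU@2: {C} ∩ {C} = {C} (intersection, +0)
BEGKUY@2: {A,C,G,T} ∩ {C} = {C} (intersection, +0)
BE@3: {A} ∪ {C} = {A,C} (union, +1)
BEY@3: {A,C} ∪ {G} = {A,C,G} (union, +1)
BEKY@3: {A,C,G} ∪ {T} = {A,C,G,T} (union, +1)
GU@3: {G} ∪ {T} = {G,T} (union, +1)
BEGKUY@3: {A,C,G,T} ∩ {G,T} = {G,T} (intersection, +0)
per-site changes: [2, 3, 3, 4]; total = 12

2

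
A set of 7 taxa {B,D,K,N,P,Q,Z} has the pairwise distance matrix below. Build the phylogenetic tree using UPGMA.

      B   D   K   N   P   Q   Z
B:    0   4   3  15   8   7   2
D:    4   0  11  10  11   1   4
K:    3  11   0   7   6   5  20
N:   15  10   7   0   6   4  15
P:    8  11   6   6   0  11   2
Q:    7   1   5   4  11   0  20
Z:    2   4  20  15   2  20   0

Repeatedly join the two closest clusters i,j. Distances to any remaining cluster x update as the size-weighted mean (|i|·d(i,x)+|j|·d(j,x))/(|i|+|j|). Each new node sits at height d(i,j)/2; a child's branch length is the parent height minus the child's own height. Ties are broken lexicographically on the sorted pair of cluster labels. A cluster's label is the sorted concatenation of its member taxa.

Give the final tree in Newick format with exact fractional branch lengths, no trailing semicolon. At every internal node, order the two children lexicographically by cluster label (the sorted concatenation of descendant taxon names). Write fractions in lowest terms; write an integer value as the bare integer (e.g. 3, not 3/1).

iteration 1: select D,Q (d=1); attach at lengths (1/2, 1/2); label the merged cluster DQ
  updated: d(B,DQ)=11/2, d(DQ,K)=8, d(DQ,N)=7, d(DQ,P)=11, d(DQ,Z)=12
iteration 2: select B,Z (d=2); attach at lengths (1, 1); label the merged cluster BZ
  updated: d(BZ,DQ)=35/4, d(BZ,K)=23/2, d(BZ,N)=15, d(BZ,P)=5
iteration 3: select BZ,P (d=5); attach at lengths (3/2, 5/2); label the merged cluster BPZ
  updated: d(BPZ,DQ)=19/2, d(BPZ,K)=29/3, d(BPZ,N)=12
iteration 4: select DQ,N (d=7); attach at lengths (3, 7/2); label the merged cluster DNQ
  updated: d(BPZ,DNQ)=31/3, d(DNQ,K)=23/3
iteration 5: select DNQ,K (d=23/3); attach at lengths (1/3, 23/6); label the merged cluster DKNQ
  updated: d(BPZ,DKNQ)=61/6
iteration 6: select BPZ,DKNQ (d=61/6); attach at lengths (31/12, 5/4); label the merged cluster BDKNPQZ
final tree: (((B:1,Z:1):3/2,P:5/2):31/12,(((D:1/2,Q:1/2):3,N:7/2):1/3,K:23/6):5/4)
total length: 43/2

(((B:1,Z:1):3/2,P:5/2):31/12,(((D:1/2,Q:1/2):3,N:7/2):1/3,K:23/6):5/4)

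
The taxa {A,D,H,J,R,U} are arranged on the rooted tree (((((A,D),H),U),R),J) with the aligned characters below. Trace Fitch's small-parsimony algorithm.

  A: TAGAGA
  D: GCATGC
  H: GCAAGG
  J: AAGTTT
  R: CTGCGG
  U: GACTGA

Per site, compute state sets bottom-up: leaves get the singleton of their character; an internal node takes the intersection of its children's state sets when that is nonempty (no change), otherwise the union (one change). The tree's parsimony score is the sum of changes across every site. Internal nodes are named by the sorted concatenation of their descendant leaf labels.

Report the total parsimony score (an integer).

17

site 0, node AD: A={T} ∪ D={G} → {G,T} (+1)
site 0, node ADH: AD={G,T} ∩ H={G} → {G} (+0)
site 0, node ADHU: ADH={G} ∩ U={G} → {G} (+0)
site 0, node ADHRU: ADHU={G} ∪ R={C} → {C,G} (+1)
site 0, node ADHJRU: ADHRU={C,G} ∪ J={A} → {A,C,G} (+1)
site 1, node AD: A={A} ∪ D={C} → {A,C} (+1)
site 1, node ADH: AD={A,C} ∩ H={C} → {C} (+0)
site 1, node ADHU: ADH={C} ∪ U={A} → {A,C} (+1)
site 1, node ADHRU: ADHU={A,C} ∪ R={T} → {A,C,T} (+1)
site 1, node ADHJRU: ADHRU={A,C,T} ∩ J={A} → {A} (+0)
site 2, node AD: A={G} ∪ D={A} → {A,G} (+1)
site 2, node ADH: AD={A,G} ∩ H={A} → {A} (+0)
site 2, node ADHU: ADH={A} ∪ U={C} → {A,C} (+1)
site 2, node ADHRU: ADHU={A,C} ∪ R={G} → {A,C,G} (+1)
site 2, node ADHJRU: ADHRU={A,C,G} ∩ J={G} → {G} (+0)
site 3, node AD: A={A} ∪ D={T} → {A,T} (+1)
site 3, node ADH: AD={A,T} ∩ H={A} → {A} (+0)
site 3, node ADHU: ADH={A} ∪ U={T} → {A,T} (+1)
site 3, node ADHRU: ADHU={A,T} ∪ R={C} → {A,C,T} (+1)
site 3, node ADHJRU: ADHRU={A,C,T} ∩ J={T} → {T} (+0)
site 4, node AD: A={G} ∩ D={G} → {G} (+0)
site 4, node ADH: AD={G} ∩ H={G} → {G} (+0)
site 4, node ADHU: ADH={G} ∩ U={G} → {G} (+0)
site 4, node ADHRU: ADHU={G} ∩ R={G} → {G} (+0)
site 4, node ADHJRU: ADHRU={G} ∪ J={T} → {G,T} (+1)
site 5, node AD: A={A} ∪ D={C} → {A,C} (+1)
site 5, node ADH: AD={A,C} ∪ H={G} → {A,C,G} (+1)
site 5, node ADHU: ADH={A,C,G} ∩ U={A} → {A} (+0)
site 5, node ADHRU: ADHU={A} ∪ R={G} → {A,G} (+1)
site 5, node ADHJRU: ADHRU={A,G} ∪ J={T} → {A,G,T} (+1)
per-site changes: [3, 3, 3, 3, 1, 4]; total = 17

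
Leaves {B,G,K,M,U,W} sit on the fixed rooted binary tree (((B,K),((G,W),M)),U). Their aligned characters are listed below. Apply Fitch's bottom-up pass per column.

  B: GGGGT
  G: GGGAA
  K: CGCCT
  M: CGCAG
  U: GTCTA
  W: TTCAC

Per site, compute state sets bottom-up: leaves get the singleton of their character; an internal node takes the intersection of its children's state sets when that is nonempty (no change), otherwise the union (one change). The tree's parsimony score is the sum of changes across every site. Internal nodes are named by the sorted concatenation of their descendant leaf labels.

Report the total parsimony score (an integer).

[col 0] BK: children B:{G}, K:{C} ∪→ {C,G}; cost 1
[col 0] GW: children G:{G}, W:{T} ∪→ {G,T}; cost 1
[col 0] GMW: children GW:{G,T}, M:{C} ∪→ {C,G,T}; cost 1
[col 0] BGKMW: children BK:{C,G}, GMW:{C,G,T} ∩→ {C,G}; cost 0
[col 0] BGKMUW: children BGKMW:{C,G}, U:{G} ∩→ {G}; cost 0
[col 1] BK: children B:{G}, K:{G} ∩→ {G}; cost 0
[col 1] GW: children G:{G}, W:{T} ∪→ {G,T}; cost 1
[col 1] GMW: children GW:{G,T}, M:{G} ∩→ {G}; cost 0
[col 1] BGKMW: children BK:{G}, GMW:{G} ∩→ {G}; cost 0
[col 1] BGKMUW: children BGKMW:{G}, U:{T} ∪→ {G,T}; cost 1
[col 2] BK: children B:{G}, K:{C} ∪→ {C,G}; cost 1
[col 2] GW: children G:{G}, W:{C} ∪→ {C,G}; cost 1
[col 2] GMW: children GW:{C,G}, M:{C} ∩→ {C}; cost 0
[col 2] BGKMW: children BK:{C,G}, GMW:{C} ∩→ {C}; cost 0
[col 2] BGKMUW: children BGKMW:{C}, U:{C} ∩→ {C}; cost 0
[col 3] BK: children B:{G}, K:{C} ∪→ {C,G}; cost 1
[col 3] GW: children G:{A}, W:{A} ∩→ {A}; cost 0
[col 3] GMW: children GW:{A}, M:{A} ∩→ {A}; cost 0
[col 3] BGKMW: children BK:{C,G}, GMW:{A} ∪→ {A,C,G}; cost 1
[col 3] BGKMUW: children BGKMW:{A,C,G}, U:{T} ∪→ {A,C,G,T}; cost 1
[col 4] BK: children B:{T}, K:{T} ∩→ {T}; cost 0
[col 4] GW: children G:{A}, W:{C} ∪→ {A,C}; cost 1
[col 4] GMW: children GW:{A,C}, M:{G} ∪→ {A,C,G}; cost 1
[col 4] BGKMW: children BK:{T}, GMW:{A,C,G} ∪→ {A,C,G,T}; cost 1
[col 4] BGKMUW: children BGKMW:{A,C,G,T}, U:{A} ∩→ {A}; cost 0
per-site changes: [3, 2, 2, 3, 3]; total = 13

13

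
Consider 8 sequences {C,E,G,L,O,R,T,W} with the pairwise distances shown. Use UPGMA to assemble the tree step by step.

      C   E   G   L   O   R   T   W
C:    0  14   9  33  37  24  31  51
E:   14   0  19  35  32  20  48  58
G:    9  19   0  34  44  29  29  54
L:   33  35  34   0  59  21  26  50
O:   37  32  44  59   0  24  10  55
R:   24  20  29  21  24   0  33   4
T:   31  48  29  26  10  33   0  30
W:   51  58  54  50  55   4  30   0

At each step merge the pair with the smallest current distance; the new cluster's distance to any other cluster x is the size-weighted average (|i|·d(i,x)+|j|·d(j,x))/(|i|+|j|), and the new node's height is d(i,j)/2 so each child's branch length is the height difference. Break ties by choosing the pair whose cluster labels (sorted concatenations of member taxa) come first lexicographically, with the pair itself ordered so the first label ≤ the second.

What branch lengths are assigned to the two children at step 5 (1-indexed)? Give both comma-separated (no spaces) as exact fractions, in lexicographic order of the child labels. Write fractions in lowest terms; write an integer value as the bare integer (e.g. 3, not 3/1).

1. join R+W (d=4) ⇒ RW; edges |R|=2, |W|=2
  updated: d(C,RW)=75/2, d(E,RW)=39, d(G,RW)=83/2, d(L,RW)=71/2, d(O,RW)=79/2, d(RW,T)=63/2
2. join C+G (d=9) ⇒ CG; edges |C|=9/2, |G|=9/2
  updated: d(CG,E)=33/2, d(CG,L)=67/2, d(CG,O)=81/2, d(CG,RW)=79/2, d(CG,T)=30
3. join O+T (d=10) ⇒ OT; edges |O|=5, |T|=5
  updated: d(CG,OT)=141/4, d(E,OT)=40, d(L,OT)=85/2, d(OT,RW)=71/2
4. join CG+E (d=33/2) ⇒ CEG; edges |CG|=15/4, |E|=33/4
  updated: d(CEG,L)=34, d(CEG,OT)=221/6, d(CEG,RW)=118/3
5. join CEG+L (d=34) ⇒ CEGL; edges |CEG|=35/4, |L|=17
  updated: d(CEGL,OT)=153/4, d(CEGL,RW)=307/8
6. join OT+RW (d=71/2) ⇒ ORTW; edges |OT|=51/4, |RW|=63/4
  updated: d(CEGL,ORTW)=613/16
7. join CEGL+ORTW (d=613/16) ⇒ CEGLORTW; edges |CEGL|=69/32, |ORTW|=45/32
final tree: ((((C:9/2,G:9/2):15/4,E:33/4):35/4,L:17):69/32,((O:5,T:5):51/4,(R:2,W:2):63/4):45/32)
total length: 1485/16

35/4,17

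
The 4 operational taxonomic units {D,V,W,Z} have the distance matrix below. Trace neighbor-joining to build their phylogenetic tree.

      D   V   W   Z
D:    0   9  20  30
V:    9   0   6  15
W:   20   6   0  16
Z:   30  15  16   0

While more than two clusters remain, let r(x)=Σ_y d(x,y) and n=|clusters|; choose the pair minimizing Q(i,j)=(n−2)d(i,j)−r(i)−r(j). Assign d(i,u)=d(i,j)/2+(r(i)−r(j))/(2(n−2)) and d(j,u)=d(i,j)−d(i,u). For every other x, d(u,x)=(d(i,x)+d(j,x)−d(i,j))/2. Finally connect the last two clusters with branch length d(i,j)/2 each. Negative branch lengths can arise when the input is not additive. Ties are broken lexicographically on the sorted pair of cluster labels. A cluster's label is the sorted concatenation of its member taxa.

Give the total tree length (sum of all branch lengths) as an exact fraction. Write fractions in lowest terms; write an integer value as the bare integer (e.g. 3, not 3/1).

121/4

step 1: merge (D,V) at d=9, Q=-71; branch lengths D→47/4, V→-11/4; new cluster DV
  updated: d(DV,W)=17/2, d(DV,Z)=18
step 2: merge (DV,W) at d=17/2, Q=-85/2; branch lengths DV→21/4, W→13/4; new cluster DVW
  updated: d(DVW,Z)=51/4
step 3: merge (DVW,Z) at d=51/4; branch lengths DVW→51/8, Z→51/8; new cluster DVWZ
final tree: (((D:47/4,V:-11/4):21/4,W:13/4):51/8,Z:51/8)
total length: 121/4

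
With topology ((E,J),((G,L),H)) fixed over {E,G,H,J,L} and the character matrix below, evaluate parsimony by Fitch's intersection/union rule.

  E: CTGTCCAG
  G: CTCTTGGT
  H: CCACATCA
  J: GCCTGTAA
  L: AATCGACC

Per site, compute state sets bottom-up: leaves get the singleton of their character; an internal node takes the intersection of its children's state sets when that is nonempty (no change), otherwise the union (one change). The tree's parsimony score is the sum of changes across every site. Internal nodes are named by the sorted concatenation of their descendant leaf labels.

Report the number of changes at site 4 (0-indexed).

EJ@0: {C} ∪ {G} = {C,G} (union, +1)
GL@0: {C} ∪ {A} = {A,C} (union, +1)
GHL@0: {A,C} ∩ {C} = {C} (intersection, +0)
EGHJL@0: {C,G} ∩ {C} = {C} (intersection, +0)
EJ@1: {T} ∪ {C} = {C,T} (union, +1)
GL@1: {T} ∪ {A} = {A,T} (union, +1)
GHL@1: {A,T} ∪ {C} = {A,C,T} (union, +1)
EGHJL@1: {C,T} ∩ {A,C,T} = {C,T} (intersection, +0)
EJ@2: {G} ∪ {C} = {C,G} (union, +1)
GL@2: {C} ∪ {T} = {C,T} (union, +1)
GHL@2: {C,T} ∪ {A} = {A,C,T} (union, +1)
EGHJL@2: {C,G} ∩ {A,C,T} = {C} (intersection, +0)
EJ@3: {T} ∩ {T} = {T} (intersection, +0)
GL@3: {T} ∪ {C} = {C,T} (union, +1)
GHL@3: {C,T} ∩ {C} = {C} (intersection, +0)
EGHJL@3: {T} ∪ {C} = {C,T} (union, +1)
EJ@4: {C} ∪ {G} = {C,G} (union, +1)
GL@4: {T} ∪ {G} = {G,T} (union, +1)
GHL@4: {G,T} ∪ {A} = {A,G,T} (union, +1)
EGHJL@4: {C,G} ∩ {A,G,T} = {G} (intersection, +0)
EJ@5: {C} ∪ {T} = {C,T} (union, +1)
GL@5: {G} ∪ {A} = {A,G} (union, +1)
GHL@5: {A,G} ∪ {T} = {A,G,T} (union, +1)
EGHJL@5: {C,T} ∩ {A,G,T} = {T} (intersection, +0)
EJ@6: {A} ∩ {A} = {A} (intersection, +0)
GL@6: {G} ∪ {C} = {C,G} (union, +1)
GHL@6: {C,G} ∩ {C} = {C} (intersection, +0)
EGHJL@6: {A} ∪ {C} = {A,C} (union, +1)
EJ@7: {G} ∪ {A} = {A,G} (union, +1)
GL@7: {T} ∪ {C} = {C,T} (union, +1)
GHL@7: {C,T} ∪ {A} = {A,C,T} (union, +1)
EGHJL@7: {A,G} ∩ {A,C,T} = {A} (intersection, +0)
per-site changes: [2, 3, 3, 2, 3, 3, 2, 3]; total = 21

3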